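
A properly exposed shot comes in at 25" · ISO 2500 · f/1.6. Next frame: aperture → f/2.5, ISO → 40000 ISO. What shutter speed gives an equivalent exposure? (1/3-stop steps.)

4 s

Aperture: f/1.6 → f/1.8 → f/2 → f/2.2 → f/2.5 — 1 1/3 stops stopped down (darker).
ISO: 2500 → 3200 → 4000 → 5000 → 6400 → 8000 → 10000 → 12800 → 16000 → 20000 → 25600 → 32000 → 40000 — 4 stops higher (brighter).
Net change so far: 2 2/3 stops brighter. Offset with the shutter speed: 25 → 20 → 15 → 13 → 10 → 8 → 6 → 5 → 4.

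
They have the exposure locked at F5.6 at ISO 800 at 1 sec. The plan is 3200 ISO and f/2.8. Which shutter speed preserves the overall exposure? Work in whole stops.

1/15s

ISO: 800 → 1600 → 3200 — 2 stops higher (brighter).
Aperture: f/5.6 → f/4 → f/2.8 — 2 stops larger aperture (brighter).
Net change so far: 4 stops brighter. Offset with the shutter speed: 1 → 1/2 → 1/4 → 1/8 → 1/15.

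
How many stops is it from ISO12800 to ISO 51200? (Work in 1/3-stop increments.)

2 stops

12800 → 16000 → 20000 → 25600 → 32000 → 40000 → 51200 — count the steps: 6 third-stops = 2 stops.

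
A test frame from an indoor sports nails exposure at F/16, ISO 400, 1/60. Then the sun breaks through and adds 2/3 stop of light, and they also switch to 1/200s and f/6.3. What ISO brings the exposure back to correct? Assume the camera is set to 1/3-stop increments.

Scene light: 2/3 stop brighter.
Shutter speed: 1/60 → 1/80 → 1/100 → 1/125 → 1/160 → 1/200 — 1 2/3 stops shorter (darker).
Aperture: f/16 → f/14 → f/13 → f/11 → f/10 → f/9 → f/8 → f/7.1 → f/6.3 — 2 2/3 stops opened up (brighter).
Net so far: 1 2/3 stops brighter. ISO: 400 → 320 → 250 → 200 → 160 → 125.

ISO 125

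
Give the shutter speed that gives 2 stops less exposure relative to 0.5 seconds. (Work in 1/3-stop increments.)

Shutter speed: 0.5 → 0.4 → 0.3 → 1/4 → 1/5 → 1/6 → 1/8 — 2 stops shorter (darker).

1/8s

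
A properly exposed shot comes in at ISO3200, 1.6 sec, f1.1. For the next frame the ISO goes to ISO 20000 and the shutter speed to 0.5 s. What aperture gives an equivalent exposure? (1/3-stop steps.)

ISO: 3200 → 4000 → 5000 → 6400 → 8000 → 10000 → 12800 → 16000 → 20000 — 2 2/3 stops raised (brighter).
Shutter speed: 1.6 → 1.3 → 1 → 0.8 → 0.6 → 0.5 — 1 2/3 stops faster (darker).
Net change so far: 1 stop brighter. Offset with the aperture: f/1.1 → f/1.2 → f/1.4 → f/1.6.

f/1.6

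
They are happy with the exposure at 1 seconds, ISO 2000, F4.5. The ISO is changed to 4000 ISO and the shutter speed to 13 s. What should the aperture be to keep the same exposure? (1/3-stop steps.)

f/22

ISO: 2000 → 2500 → 3200 → 4000 — 1 stop raised (brighter).
Shutter speed: 1 → 1.3 → 1.6 → 2 → 2.5 → 3.2 → 4 → 5 → 6 → 8 → 10 → 13 — 3 2/3 stops slower (brighter).
Net change so far: 4 2/3 stops brighter. Offset with the aperture: f/4.5 → f/5 → f/5.6 → f/6.3 → f/7.1 → f/8 → f/9 → f/10 → f/11 → f/13 → f/14 → f/16 → f/18 → f/20 → f/22.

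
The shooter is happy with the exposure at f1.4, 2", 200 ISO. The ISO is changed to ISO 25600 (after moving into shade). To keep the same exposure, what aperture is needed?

f/16

ISO: 200 → 400 → 800 → 1600 → 3200 → 6400 → 12800 → 25600 — 7 stops higher (brighter).
Need 7 stops darker from the aperture: f/1.4 → f/2 → f/2.8 → f/4 → f/5.6 → f/8 → f/11 → f/16.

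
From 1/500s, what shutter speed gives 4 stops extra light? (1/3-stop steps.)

1/30s

Shutter speed: 1/500 → 1/400 → 1/320 → 1/250 → 1/200 → 1/160 → 1/125 → 1/100 → 1/80 → 1/60 → 1/50 → 1/40 → 1/30 — 4 stops slower (brighter).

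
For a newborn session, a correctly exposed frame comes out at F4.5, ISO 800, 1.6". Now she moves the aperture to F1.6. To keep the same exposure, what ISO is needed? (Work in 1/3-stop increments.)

Aperture: f/4.5 → f/4 → f/3.5 → f/3.2 → f/2.8 → f/2.5 → f/2.2 → f/2 → f/1.8 → f/1.6 — 3 stops larger aperture (brighter).
Need 3 stops darker from the ISO: 800 → 640 → 500 → 400 → 320 → 250 → 200 → 160 → 125 → 100.

ISO 100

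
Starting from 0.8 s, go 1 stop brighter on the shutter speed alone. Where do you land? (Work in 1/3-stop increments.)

1.6 s

Shutter speed: 0.8 → 1 → 1.3 → 1.6 — 1 stop longer (brighter).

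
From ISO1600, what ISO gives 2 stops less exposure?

ISO: 1600 → 800 → 400 — 2 stops dropped (darker).

ISO 400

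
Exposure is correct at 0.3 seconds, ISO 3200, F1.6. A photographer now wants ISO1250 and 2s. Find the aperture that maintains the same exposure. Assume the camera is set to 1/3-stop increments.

f/2.5

ISO: 3200 → 2500 → 2000 → 1600 → 1250 — 1 1/3 stops dropped (darker).
Shutter speed: 0.3 → 0.4 → 0.5 → 0.6 → 0.8 → 1 → 1.3 → 1.6 → 2 — 2 2/3 stops slower (brighter).
Net change so far: 1 1/3 stops brighter. Offset with the aperture: f/1.6 → f/1.8 → f/2 → f/2.2 → f/2.5.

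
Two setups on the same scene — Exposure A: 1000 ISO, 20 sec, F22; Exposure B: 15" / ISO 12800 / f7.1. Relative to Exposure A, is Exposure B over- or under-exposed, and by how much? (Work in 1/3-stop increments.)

Aperture: f/22 → f/20 → f/18 → f/16 → f/14 → f/13 → f/11 → f/10 → f/9 → f/8 → f/7.1 — 3 1/3 stops larger aperture (brighter).
Shutter speed: 20 → 15 — 1/3 stop shorter (darker).
ISO: 1000 → 1250 → 1600 → 2000 → 2500 → 3200 → 4000 → 5000 → 6400 → 8000 → 10000 → 12800 — 3 2/3 stops higher (brighter).
Net: +3 1/3 −1/3 +3 2/3 = +6 2/3 stops.

6 2/3 stops brighter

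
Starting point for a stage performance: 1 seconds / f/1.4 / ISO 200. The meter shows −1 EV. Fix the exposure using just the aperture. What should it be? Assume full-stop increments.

Underexposed by 1 stop → need 1 stop brighter.
Aperture: f/1.4 → f/1.0.

f/1.0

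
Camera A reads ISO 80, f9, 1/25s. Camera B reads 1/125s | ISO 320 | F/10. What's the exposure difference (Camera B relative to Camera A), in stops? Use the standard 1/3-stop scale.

Aperture: f/9 → f/10 — 1/3 stop narrower (darker).
Shutter speed: 1/25 → 1/30 → 1/40 → 1/50 → 1/60 → 1/80 → 1/100 → 1/125 — 2 1/3 stops faster (darker).
ISO: 80 → 100 → 125 → 160 → 200 → 250 → 320 — 2 stops higher (brighter).
Net: −1/3 −2 1/3 +2 = −2/3 stops.

2/3 stop darker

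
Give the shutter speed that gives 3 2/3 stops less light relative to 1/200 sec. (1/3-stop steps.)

Shutter speed: 1/200 → 1/250 → 1/320 → 1/400 → 1/500 → 1/640 → 1/800 → 1/1000 → 1/1250 → 1/1600 → 1/2000 → 1/2500 — 3 2/3 stops shorter (darker).

1/2500s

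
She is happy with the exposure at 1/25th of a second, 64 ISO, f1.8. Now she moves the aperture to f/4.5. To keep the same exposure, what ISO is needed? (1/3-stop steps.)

ISO 400

Aperture: f/1.8 → f/2 → f/2.2 → f/2.5 → f/2.8 → f/3.2 → f/3.5 → f/4 → f/4.5 — 2 2/3 stops stopped down (darker).
Need 2 2/3 stops brighter from the ISO: 64 → 80 → 100 → 125 → 160 → 200 → 250 → 320 → 400.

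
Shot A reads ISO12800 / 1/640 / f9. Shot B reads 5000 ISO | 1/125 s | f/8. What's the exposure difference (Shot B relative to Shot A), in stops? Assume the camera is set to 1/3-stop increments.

1 1/3 stops brighter

Aperture: f/9 → f/8 — 1/3 stop opened up (brighter).
Shutter speed: 1/640 → 1/500 → 1/400 → 1/320 → 1/250 → 1/200 → 1/160 → 1/125 — 2 1/3 stops slower (brighter).
ISO: 12800 → 10000 → 8000 → 6400 → 5000 — 1 1/3 stops lower (darker).
Net: +1/3 +2 1/3 −1 1/3 = +1 1/3 stops.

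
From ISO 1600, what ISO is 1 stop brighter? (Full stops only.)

ISO 3200

ISO: 1600 → 3200 — 1 stop higher (brighter).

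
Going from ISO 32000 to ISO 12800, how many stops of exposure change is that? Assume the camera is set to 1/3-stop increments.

1 1/3 stops

32000 → 25600 → 20000 → 16000 → 12800 — count the steps: 4 third-stops = 1 1/3 stops.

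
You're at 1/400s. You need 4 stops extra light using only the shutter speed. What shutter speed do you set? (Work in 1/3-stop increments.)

Shutter speed: 1/400 → 1/320 → 1/250 → 1/200 → 1/160 → 1/125 → 1/100 → 1/80 → 1/60 → 1/50 → 1/40 → 1/30 → 1/25 — 4 stops longer (brighter).

1/25s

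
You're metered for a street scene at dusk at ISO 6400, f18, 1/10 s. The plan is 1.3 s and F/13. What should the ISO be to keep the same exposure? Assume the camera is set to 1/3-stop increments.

ISO 250

Shutter speed: 1/10 → 1/8 → 1/6 → 1/5 → 1/4 → 0.3 → 0.4 → 0.5 → 0.6 → 0.8 → 1 → 1.3 — 3 2/3 stops slower (brighter).
Aperture: f/18 → f/16 → f/14 → f/13 — 1 stop opened up (brighter).
Net change so far: 4 2/3 stops brighter. Offset with the ISO: 6400 → 5000 → 4000 → 3200 → 2500 → 2000 → 1600 → 1250 → 1000 → 800 → 640 → 500 → 400 → 320 → 250.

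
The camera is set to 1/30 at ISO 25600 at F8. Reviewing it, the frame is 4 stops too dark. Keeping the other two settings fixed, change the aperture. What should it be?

Underexposed by 4 stops → need 4 stops brighter.
Aperture: f/8 → f/5.6 → f/4 → f/2.8 → f/2.

f/2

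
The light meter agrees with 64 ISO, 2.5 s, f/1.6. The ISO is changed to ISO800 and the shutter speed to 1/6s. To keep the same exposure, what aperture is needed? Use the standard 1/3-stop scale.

ISO: 64 → 80 → 100 → 125 → 160 → 200 → 250 → 320 → 400 → 500 → 640 → 800 — 3 2/3 stops raised (brighter).
Shutter speed: 2.5 → 2 → 1.6 → 1.3 → 1 → 0.8 → 0.6 → 0.5 → 0.4 → 0.3 → 1/4 → 1/5 → 1/6 — 4 stops faster (darker).
Net change so far: 1/3 stop darker. Offset with the aperture: f/1.6 → f/1.4.

f/1.4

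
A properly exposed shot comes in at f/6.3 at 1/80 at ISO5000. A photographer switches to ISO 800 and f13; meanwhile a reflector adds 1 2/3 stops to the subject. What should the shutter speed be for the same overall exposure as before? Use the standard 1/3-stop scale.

Scene light: 1 2/3 stops brighter.
ISO: 5000 → 4000 → 3200 → 2500 → 2000 → 1600 → 1250 → 1000 → 800 — 2 2/3 stops lower (darker).
Aperture: f/6.3 → f/7.1 → f/8 → f/9 → f/10 → f/11 → f/13 — 2 stops stopped down (darker).
Net so far: 3 stops darker. Shutter speed: 1/80 → 1/60 → 1/50 → 1/40 → 1/30 → 1/25 → 1/20 → 1/15 → 1/13 → 1/10.

1/10s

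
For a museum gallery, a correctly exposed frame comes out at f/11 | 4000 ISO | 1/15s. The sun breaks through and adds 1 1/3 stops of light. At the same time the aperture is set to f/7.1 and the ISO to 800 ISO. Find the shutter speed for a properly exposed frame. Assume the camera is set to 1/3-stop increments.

1/20s

Scene light: 1 1/3 stops brighter.
Aperture: f/11 → f/10 → f/9 → f/8 → f/7.1 — 1 1/3 stops opened up (brighter).
ISO: 4000 → 3200 → 2500 → 2000 → 1600 → 1250 → 1000 → 800 — 2 1/3 stops lower (darker).
Net so far: 1/3 stop brighter. Shutter speed: 1/15 → 1/20.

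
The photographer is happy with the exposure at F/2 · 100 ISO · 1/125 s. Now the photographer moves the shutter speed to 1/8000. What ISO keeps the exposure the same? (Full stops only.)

ISO 6400

Shutter speed: 1/125 → 1/250 → 1/500 → 1/1000 → 1/2000 → 1/4000 → 1/8000 — 6 stops faster (darker).
Need 6 stops brighter from the ISO: 100 → 200 → 400 → 800 → 1600 → 3200 → 6400.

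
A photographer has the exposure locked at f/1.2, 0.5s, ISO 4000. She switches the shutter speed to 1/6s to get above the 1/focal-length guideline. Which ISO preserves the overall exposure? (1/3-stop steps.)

Shutter speed: 0.5 → 0.4 → 0.3 → 1/4 → 1/5 → 1/6 — 1 2/3 stops shorter (darker).
Need 1 2/3 stops brighter from the ISO: 4000 → 5000 → 6400 → 8000 → 10000 → 12800.

ISO 12800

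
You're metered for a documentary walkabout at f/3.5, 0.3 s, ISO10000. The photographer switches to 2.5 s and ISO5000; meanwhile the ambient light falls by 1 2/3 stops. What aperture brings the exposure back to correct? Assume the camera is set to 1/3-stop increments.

f/4

Scene light: 1 2/3 stops darker.
Shutter speed: 0.3 → 0.4 → 0.5 → 0.6 → 0.8 → 1 → 1.3 → 1.6 → 2 → 2.5 — 3 stops slower (brighter).
ISO: 10000 → 8000 → 6400 → 5000 — 1 stop dropped (darker).
Net so far: 1/3 stop brighter. Aperture: f/3.5 → f/4.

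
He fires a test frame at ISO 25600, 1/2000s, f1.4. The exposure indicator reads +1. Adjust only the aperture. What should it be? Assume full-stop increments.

f/2

Overexposed by 1 stop → need 1 stop darker.
Aperture: f/1.4 → f/2.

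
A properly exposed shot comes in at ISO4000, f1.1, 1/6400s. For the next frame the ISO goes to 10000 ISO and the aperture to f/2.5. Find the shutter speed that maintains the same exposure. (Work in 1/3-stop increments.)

1/3200s

ISO: 4000 → 5000 → 6400 → 8000 → 10000 — 1 1/3 stops raised (brighter).
Aperture: f/1.1 → f/1.2 → f/1.4 → f/1.6 → f/1.8 → f/2 → f/2.2 → f/2.5 — 2 1/3 stops narrower (darker).
Net change so far: 1 stop darker. Offset with the shutter speed: 1/6400 → 1/5000 → 1/4000 → 1/3200.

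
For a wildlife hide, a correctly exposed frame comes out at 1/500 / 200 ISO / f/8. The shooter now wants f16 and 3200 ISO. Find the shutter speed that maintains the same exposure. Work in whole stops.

Aperture: f/8 → f/11 → f/16 — 2 stops stopped down (darker).
ISO: 200 → 400 → 800 → 1600 → 3200 — 4 stops higher (brighter).
Net change so far: 2 stops brighter. Offset with the shutter speed: 1/500 → 1/1000 → 1/2000.

1/2000s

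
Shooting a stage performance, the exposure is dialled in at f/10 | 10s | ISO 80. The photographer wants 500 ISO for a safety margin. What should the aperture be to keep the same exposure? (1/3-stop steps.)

ISO: 80 → 100 → 125 → 160 → 200 → 250 → 320 → 400 → 500 — 2 2/3 stops higher (brighter).
Need 2 2/3 stops darker from the aperture: f/10 → f/11 → f/13 → f/14 → f/16 → f/18 → f/20 → f/22 → f/25.

f/25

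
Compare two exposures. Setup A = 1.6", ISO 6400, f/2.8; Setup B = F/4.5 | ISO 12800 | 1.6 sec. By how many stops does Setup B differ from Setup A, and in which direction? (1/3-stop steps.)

1/3 stop darker

Aperture: f/2.8 → f/3.2 → f/3.5 → f/4 → f/4.5 — 1 1/3 stops stopped down (darker).
Shutter speed: unchanged.
ISO: 6400 → 8000 → 10000 → 12800 — 1 stop raised (brighter).
Net: −1 1/3 +1 = −1/3 stops.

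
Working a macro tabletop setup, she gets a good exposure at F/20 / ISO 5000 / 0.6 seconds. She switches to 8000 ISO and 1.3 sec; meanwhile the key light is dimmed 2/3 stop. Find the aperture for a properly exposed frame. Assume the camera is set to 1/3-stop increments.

Scene light: 2/3 stop darker.
ISO: 5000 → 6400 → 8000 — 2/3 stop raised (brighter).
Shutter speed: 0.6 → 0.8 → 1 → 1.3 — 1 stop longer (brighter).
Net so far: 1 stop brighter. Aperture: f/20 → f/22 → f/25 → f/29.

f/29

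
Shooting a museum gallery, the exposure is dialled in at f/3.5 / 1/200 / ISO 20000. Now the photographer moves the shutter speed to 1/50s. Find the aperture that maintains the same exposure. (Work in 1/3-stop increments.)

f/7.1

Shutter speed: 1/200 → 1/160 → 1/125 → 1/100 → 1/80 → 1/60 → 1/50 — 2 stops longer (brighter).
Need 2 stops darker from the aperture: f/3.5 → f/4 → f/4.5 → f/5 → f/5.6 → f/6.3 → f/7.1.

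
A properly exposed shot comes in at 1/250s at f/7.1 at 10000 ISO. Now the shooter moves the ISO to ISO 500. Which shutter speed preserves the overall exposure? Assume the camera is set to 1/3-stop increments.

ISO: 10000 → 8000 → 6400 → 5000 → 4000 → 3200 → 2500 → 2000 → 1600 → 1250 → 1000 → 800 → 640 → 500 — 4 1/3 stops lower (darker).
Need 4 1/3 stops brighter from the shutter speed: 1/250 → 1/200 → 1/160 → 1/125 → 1/100 → 1/80 → 1/60 → 1/50 → 1/40 → 1/30 → 1/25 → 1/20 → 1/15 → 1/13.

1/13s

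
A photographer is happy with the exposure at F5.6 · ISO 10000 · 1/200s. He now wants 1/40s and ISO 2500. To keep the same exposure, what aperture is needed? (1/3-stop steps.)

f/6.3

Shutter speed: 1/200 → 1/160 → 1/125 → 1/100 → 1/80 → 1/60 → 1/50 → 1/40 — 2 1/3 stops longer (brighter).
ISO: 10000 → 8000 → 6400 → 5000 → 4000 → 3200 → 2500 — 2 stops lower (darker).
Net change so far: 1/3 stop brighter. Offset with the aperture: f/5.6 → f/6.3.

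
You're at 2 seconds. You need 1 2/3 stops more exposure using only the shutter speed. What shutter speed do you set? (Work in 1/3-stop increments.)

Shutter speed: 2 → 2.5 → 3.2 → 4 → 5 → 6 — 1 2/3 stops longer (brighter).

6 s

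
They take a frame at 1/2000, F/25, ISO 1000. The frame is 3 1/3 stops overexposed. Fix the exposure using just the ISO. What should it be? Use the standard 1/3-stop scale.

Overexposed by 3 1/3 stops → need 3 1/3 stops darker.
ISO: 1000 → 800 → 640 → 500 → 400 → 320 → 250 → 200 → 160 → 125 → 100.

ISO 100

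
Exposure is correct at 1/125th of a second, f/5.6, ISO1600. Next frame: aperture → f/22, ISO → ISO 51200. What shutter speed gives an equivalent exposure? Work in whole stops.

Aperture: f/5.6 → f/8 → f/11 → f/16 → f/22 — 4 stops smaller aperture (darker).
ISO: 1600 → 3200 → 6400 → 12800 → 25600 → 51200 — 5 stops raised (brighter).
Net change so far: 1 stop brighter. Offset with the shutter speed: 1/125 → 1/250.

1/250s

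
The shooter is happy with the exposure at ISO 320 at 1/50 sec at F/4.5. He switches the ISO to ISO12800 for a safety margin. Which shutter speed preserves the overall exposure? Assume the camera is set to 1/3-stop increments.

ISO: 320 → 400 → 500 → 640 → 800 → 1000 → 1250 → 1600 → 2000 → 2500 → 3200 → 4000 → 5000 → 6400 → 8000 → 10000 → 12800 — 5 1/3 stops higher (brighter).
Need 5 1/3 stops darker from the shutter speed: 1/50 → 1/60 → 1/80 → 1/100 → 1/125 → 1/160 → 1/200 → 1/250 → 1/320 → 1/400 → 1/500 → 1/640 → 1/800 → 1/1000 → 1/1250 → 1/1600 → 1/2000.

1/2000s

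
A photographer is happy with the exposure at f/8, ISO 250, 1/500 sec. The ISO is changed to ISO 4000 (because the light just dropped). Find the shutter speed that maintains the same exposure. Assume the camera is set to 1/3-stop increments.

ISO: 250 → 320 → 400 → 500 → 640 → 800 → 1000 → 1250 → 1600 → 2000 → 2500 → 3200 → 4000 — 4 stops higher (brighter).
Need 4 stops darker from the shutter speed: 1/500 → 1/640 → 1/800 → 1/1000 → 1/1250 → 1/1600 → 1/2000 → 1/2500 → 1/3200 → 1/4000 → 1/5000 → 1/6400 → 1/8000.

1/8000s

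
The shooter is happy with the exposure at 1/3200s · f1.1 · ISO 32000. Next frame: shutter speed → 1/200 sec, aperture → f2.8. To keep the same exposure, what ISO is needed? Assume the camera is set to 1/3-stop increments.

ISO 12800

Shutter speed: 1/3200 → 1/2500 → 1/2000 → 1/1600 → 1/1250 → 1/1000 → 1/800 → 1/640 → 1/500 → 1/400 → 1/320 → 1/250 → 1/200 — 4 stops slower (brighter).
Aperture: f/1.1 → f/1.2 → f/1.4 → f/1.6 → f/1.8 → f/2 → f/2.2 → f/2.5 → f/2.8 — 2 2/3 stops stopped down (darker).
Net change so far: 1 1/3 stops brighter. Offset with the ISO: 32000 → 25600 → 20000 → 16000 → 12800.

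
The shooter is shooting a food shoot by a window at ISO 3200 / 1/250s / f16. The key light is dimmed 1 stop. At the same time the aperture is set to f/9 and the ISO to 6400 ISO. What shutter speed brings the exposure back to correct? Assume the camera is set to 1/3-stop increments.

1/800s

Scene light: 1 stop darker.
Aperture: f/16 → f/14 → f/13 → f/11 → f/10 → f/9 — 1 2/3 stops larger aperture (brighter).
ISO: 3200 → 4000 → 5000 → 6400 — 1 stop raised (brighter).
Net so far: 1 2/3 stops brighter. Shutter speed: 1/250 → 1/320 → 1/400 → 1/500 → 1/640 → 1/800.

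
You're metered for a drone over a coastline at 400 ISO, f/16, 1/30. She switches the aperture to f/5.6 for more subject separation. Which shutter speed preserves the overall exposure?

Aperture: f/16 → f/11 → f/8 → f/5.6 — 3 stops wider (brighter).
Need 3 stops darker from the shutter speed: 1/30 → 1/60 → 1/125 → 1/250.

1/250s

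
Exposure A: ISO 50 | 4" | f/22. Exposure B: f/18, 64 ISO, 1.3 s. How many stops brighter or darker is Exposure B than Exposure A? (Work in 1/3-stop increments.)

Aperture: f/22 → f/20 → f/18 — 2/3 stop wider (brighter).
Shutter speed: 4 → 3.2 → 2.5 → 2 → 1.6 → 1.3 — 1 2/3 stops shorter (darker).
ISO: 50 → 64 — 1/3 stop higher (brighter).
Net: +2/3 −1 2/3 +1/3 = −2/3 stops.

2/3 stop darker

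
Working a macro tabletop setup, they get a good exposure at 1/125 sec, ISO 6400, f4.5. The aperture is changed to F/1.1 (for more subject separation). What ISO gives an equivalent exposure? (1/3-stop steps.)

Aperture: f/4.5 → f/4 → f/3.5 → f/3.2 → f/2.8 → f/2.5 → f/2.2 → f/2 → f/1.8 → f/1.6 → f/1.4 → f/1.2 → f/1.1 — 4 stops wider (brighter).
Need 4 stops darker from the ISO: 6400 → 5000 → 4000 → 3200 → 2500 → 2000 → 1600 → 1250 → 1000 → 800 → 640 → 500 → 400.

ISO 400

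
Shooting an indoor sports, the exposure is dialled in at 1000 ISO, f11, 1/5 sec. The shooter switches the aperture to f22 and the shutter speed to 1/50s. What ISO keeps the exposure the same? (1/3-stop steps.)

Aperture: f/11 → f/13 → f/14 → f/16 → f/18 → f/20 → f/22 — 2 stops smaller aperture (darker).
Shutter speed: 1/5 → 1/6 → 1/8 → 1/10 → 1/13 → 1/15 → 1/20 → 1/25 → 1/30 → 1/40 → 1/50 — 3 1/3 stops faster (darker).
Net change so far: 5 1/3 stops darker. Offset with the ISO: 1000 → 1250 → 1600 → 2000 → 2500 → 3200 → 4000 → 5000 → 6400 → 8000 → 10000 → 12800 → 16000 → 20000 → 25600 → 32000 → 40000.

ISO 40000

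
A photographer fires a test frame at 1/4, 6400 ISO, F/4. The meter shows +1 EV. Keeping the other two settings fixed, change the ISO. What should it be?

Overexposed by 1 stop → need 1 stop darker.
ISO: 6400 → 3200.

ISO 3200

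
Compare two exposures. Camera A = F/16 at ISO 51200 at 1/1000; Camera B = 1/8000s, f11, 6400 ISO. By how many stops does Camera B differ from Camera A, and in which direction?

5 stops darker

Aperture: f/16 → f/11 — 1 stop wider (brighter).
Shutter speed: 1/1000 → 1/2000 → 1/4000 → 1/8000 — 3 stops faster (darker).
ISO: 51200 → 25600 → 12800 → 6400 — 3 stops lower (darker).
Net: +1 −3 −3 = −5 stops.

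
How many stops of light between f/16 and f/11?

1 stop

f/16 → f/11 — count the steps: 1 stop.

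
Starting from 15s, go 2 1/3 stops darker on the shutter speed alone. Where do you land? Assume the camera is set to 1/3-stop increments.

Shutter speed: 15 → 13 → 10 → 8 → 6 → 5 → 4 → 3.2 — 2 1/3 stops faster (darker).

3.2 s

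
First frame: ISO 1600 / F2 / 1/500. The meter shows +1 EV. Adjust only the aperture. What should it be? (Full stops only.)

f/2.8

Overexposed by 1 stop → need 1 stop darker.
Aperture: f/2 → f/2.8.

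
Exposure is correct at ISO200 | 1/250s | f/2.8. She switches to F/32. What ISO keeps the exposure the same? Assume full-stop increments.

ISO 25600

Aperture: f/2.8 → f/4 → f/5.6 → f/8 → f/11 → f/16 → f/22 → f/32 — 7 stops stopped down (darker).
Need 7 stops brighter from the ISO: 200 → 400 → 800 → 1600 → 3200 → 6400 → 12800 → 25600.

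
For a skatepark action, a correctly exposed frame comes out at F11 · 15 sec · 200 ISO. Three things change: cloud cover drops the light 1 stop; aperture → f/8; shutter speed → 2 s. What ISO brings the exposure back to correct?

Scene light: 1 stop darker.
Aperture: f/11 → f/8 — 1 stop opened up (brighter).
Shutter speed: 15 → 8 → 4 → 2 — 3 stops shorter (darker).
Net so far: 3 stops darker. ISO: 200 → 400 → 800 → 1600.

ISO 1600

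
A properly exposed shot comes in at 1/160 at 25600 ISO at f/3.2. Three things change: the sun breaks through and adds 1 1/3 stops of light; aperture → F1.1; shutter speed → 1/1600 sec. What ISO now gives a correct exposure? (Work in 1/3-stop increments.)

ISO 12800

Scene light: 1 1/3 stops brighter.
Aperture: f/3.2 → f/2.8 → f/2.5 → f/2.2 → f/2 → f/1.8 → f/1.6 → f/1.4 → f/1.2 → f/1.1 — 3 stops larger aperture (brighter).
Shutter speed: 1/160 → 1/200 → 1/250 → 1/320 → 1/400 → 1/500 → 1/640 → 1/800 → 1/1000 → 1/1250 → 1/1600 — 3 1/3 stops faster (darker).
Net so far: 1 stop brighter. ISO: 25600 → 20000 → 16000 → 12800.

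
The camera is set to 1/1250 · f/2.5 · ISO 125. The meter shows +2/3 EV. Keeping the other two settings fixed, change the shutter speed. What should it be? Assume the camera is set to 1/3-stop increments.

Overexposed by 2/3 stop → need 2/3 stop darker.
Shutter speed: 1/1250 → 1/1600 → 1/2000.

1/2000s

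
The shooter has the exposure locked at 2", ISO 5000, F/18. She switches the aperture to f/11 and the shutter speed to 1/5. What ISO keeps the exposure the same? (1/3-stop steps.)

ISO 20000

Aperture: f/18 → f/16 → f/14 → f/13 → f/11 — 1 1/3 stops wider (brighter).
Shutter speed: 2 → 1.6 → 1.3 → 1 → 0.8 → 0.6 → 0.5 → 0.4 → 0.3 → 1/4 → 1/5 — 3 1/3 stops shorter (darker).
Net change so far: 2 stops darker. Offset with the ISO: 5000 → 6400 → 8000 → 10000 → 12800 → 16000 → 20000.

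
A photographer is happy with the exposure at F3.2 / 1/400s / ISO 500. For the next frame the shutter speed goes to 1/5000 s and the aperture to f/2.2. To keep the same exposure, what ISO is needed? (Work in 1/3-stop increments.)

ISO 3200

Shutter speed: 1/400 → 1/500 → 1/640 → 1/800 → 1/1000 → 1/1250 → 1/1600 → 1/2000 → 1/2500 → 1/3200 → 1/4000 → 1/5000 — 3 2/3 stops shorter (darker).
Aperture: f/3.2 → f/2.8 → f/2.5 → f/2.2 — 1 stop opened up (brighter).
Net change so far: 2 2/3 stops darker. Offset with the ISO: 500 → 640 → 800 → 1000 → 1250 → 1600 → 2000 → 2500 → 3200.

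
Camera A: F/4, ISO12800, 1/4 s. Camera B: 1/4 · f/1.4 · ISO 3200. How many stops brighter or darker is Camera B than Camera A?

Aperture: f/4 → f/2.8 → f/2 → f/1.4 — 3 stops larger aperture (brighter).
Shutter speed: unchanged.
ISO: 12800 → 6400 → 3200 — 2 stops dropped (darker).
Net: +3 −2 = +1 stop.

1 stop brighter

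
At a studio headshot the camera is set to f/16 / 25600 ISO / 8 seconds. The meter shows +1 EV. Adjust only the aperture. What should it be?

f/22

Overexposed by 1 stop → need 1 stop darker.
Aperture: f/16 → f/22.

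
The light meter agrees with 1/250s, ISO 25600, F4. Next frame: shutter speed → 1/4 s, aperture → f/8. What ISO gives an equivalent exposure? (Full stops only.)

Shutter speed: 1/250 → 1/125 → 1/60 → 1/30 → 1/15 → 1/8 → 1/4 — 6 stops longer (brighter).
Aperture: f/4 → f/5.6 → f/8 — 2 stops narrower (darker).
Net change so far: 4 stops brighter. Offset with the ISO: 25600 → 12800 → 6400 → 3200 → 1600.

ISO 1600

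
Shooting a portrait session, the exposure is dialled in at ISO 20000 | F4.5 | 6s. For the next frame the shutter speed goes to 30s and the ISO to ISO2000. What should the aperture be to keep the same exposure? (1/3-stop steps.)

Shutter speed: 6 → 8 → 10 → 13 → 15 → 20 → 25 → 30 — 2 1/3 stops longer (brighter).
ISO: 20000 → 16000 → 12800 → 10000 → 8000 → 6400 → 5000 → 4000 → 3200 → 2500 → 2000 — 3 1/3 stops lower (darker).
Net change so far: 1 stop darker. Offset with the aperture: f/4.5 → f/4 → f/3.5 → f/3.2.

f/3.2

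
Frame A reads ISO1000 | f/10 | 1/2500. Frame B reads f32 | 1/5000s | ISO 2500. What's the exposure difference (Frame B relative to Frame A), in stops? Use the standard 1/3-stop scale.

3 stops darker

Aperture: f/10 → f/11 → f/13 → f/14 → f/16 → f/18 → f/20 → f/22 → f/25 → f/29 → f/32 — 3 1/3 stops narrower (darker).
Shutter speed: 1/2500 → 1/3200 → 1/4000 → 1/5000 — 1 stop shorter (darker).
ISO: 1000 → 1250 → 1600 → 2000 → 2500 — 1 1/3 stops raised (brighter).
Net: −3 1/3 −1 +1 1/3 = −3 stops.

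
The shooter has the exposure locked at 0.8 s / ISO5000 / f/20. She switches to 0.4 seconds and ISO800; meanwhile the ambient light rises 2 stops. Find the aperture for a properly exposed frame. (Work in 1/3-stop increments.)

Scene light: 2 stops brighter.
Shutter speed: 0.8 → 0.6 → 0.5 → 0.4 — 1 stop faster (darker).
ISO: 5000 → 4000 → 3200 → 2500 → 2000 → 1600 → 1250 → 1000 → 800 — 2 2/3 stops lower (darker).
Net so far: 1 2/3 stops darker. Aperture: f/20 → f/18 → f/16 → f/14 → f/13 → f/11.

f/11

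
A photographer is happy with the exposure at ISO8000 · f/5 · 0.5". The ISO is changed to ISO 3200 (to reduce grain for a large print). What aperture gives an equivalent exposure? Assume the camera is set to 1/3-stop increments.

f/3.2

ISO: 8000 → 6400 → 5000 → 4000 → 3200 — 1 1/3 stops dropped (darker).
Need 1 1/3 stops brighter from the aperture: f/5 → f/4.5 → f/4 → f/3.5 → f/3.2.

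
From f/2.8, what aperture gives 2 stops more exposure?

Aperture: f/2.8 → f/2 → f/1.4 — 2 stops opened up (brighter).

f/1.4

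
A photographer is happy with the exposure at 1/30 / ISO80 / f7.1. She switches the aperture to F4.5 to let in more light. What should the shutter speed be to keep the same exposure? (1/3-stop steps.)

1/80s

Aperture: f/7.1 → f/6.3 → f/5.6 → f/5 → f/4.5 — 1 1/3 stops wider (brighter).
Need 1 1/3 stops darker from the shutter speed: 1/30 → 1/40 → 1/50 → 1/60 → 1/80.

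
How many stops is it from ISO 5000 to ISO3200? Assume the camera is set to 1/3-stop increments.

2/3 stop

5000 → 4000 → 3200 — count the steps: 2 third-stops = 2/3 stop.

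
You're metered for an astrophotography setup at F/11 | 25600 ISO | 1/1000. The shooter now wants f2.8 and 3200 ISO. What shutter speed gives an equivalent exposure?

Aperture: f/11 → f/8 → f/5.6 → f/4 → f/2.8 — 4 stops opened up (brighter).
ISO: 25600 → 12800 → 6400 → 3200 — 3 stops dropped (darker).
Net change so far: 1 stop brighter. Offset with the shutter speed: 1/1000 → 1/2000.

1/2000s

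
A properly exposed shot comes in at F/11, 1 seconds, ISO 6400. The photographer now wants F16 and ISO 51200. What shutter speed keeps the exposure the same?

1/4s

Aperture: f/11 → f/16 — 1 stop smaller aperture (darker).
ISO: 6400 → 12800 → 25600 → 51200 — 3 stops raised (brighter).
Net change so far: 2 stops brighter. Offset with the shutter speed: 1 → 1/2 → 1/4.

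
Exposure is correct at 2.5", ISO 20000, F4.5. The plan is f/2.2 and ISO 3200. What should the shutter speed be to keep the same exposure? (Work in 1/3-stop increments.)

4 s

Aperture: f/4.5 → f/4 → f/3.5 → f/3.2 → f/2.8 → f/2.5 → f/2.2 — 2 stops wider (brighter).
ISO: 20000 → 16000 → 12800 → 10000 → 8000 → 6400 → 5000 → 4000 → 3200 — 2 2/3 stops dropped (darker).
Net change so far: 2/3 stop darker. Offset with the shutter speed: 2.5 → 3.2 → 4.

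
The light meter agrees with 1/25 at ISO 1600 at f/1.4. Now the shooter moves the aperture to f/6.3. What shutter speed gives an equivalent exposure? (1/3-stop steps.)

Aperture: f/1.4 → f/1.6 → f/1.8 → f/2 → f/2.2 → f/2.5 → f/2.8 → f/3.2 → f/3.5 → f/4 → f/4.5 → f/5 → f/5.6 → f/6.3 — 4 1/3 stops smaller aperture (darker).
Need 4 1/3 stops brighter from the shutter speed: 1/25 → 1/20 → 1/15 → 1/13 → 1/10 → 1/8 → 1/6 → 1/5 → 1/4 → 0.3 → 0.4 → 0.5 → 0.6 → 0.8.

0.8 s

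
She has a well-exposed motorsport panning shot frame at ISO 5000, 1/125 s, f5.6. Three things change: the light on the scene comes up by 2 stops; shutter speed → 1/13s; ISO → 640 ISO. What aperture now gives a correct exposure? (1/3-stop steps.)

f/13

Scene light: 2 stops brighter.
Shutter speed: 1/125 → 1/100 → 1/80 → 1/60 → 1/50 → 1/40 → 1/30 → 1/25 → 1/20 → 1/15 → 1/13 — 3 1/3 stops slower (brighter).
ISO: 5000 → 4000 → 3200 → 2500 → 2000 → 1600 → 1250 → 1000 → 800 → 640 — 3 stops lower (darker).
Net so far: 2 1/3 stops brighter. Aperture: f/5.6 → f/6.3 → f/7.1 → f/8 → f/9 → f/10 → f/11 → f/13.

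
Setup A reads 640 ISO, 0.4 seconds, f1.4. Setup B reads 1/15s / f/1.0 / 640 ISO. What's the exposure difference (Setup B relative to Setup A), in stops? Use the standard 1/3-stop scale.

1 2/3 stops darker

Aperture: f/1.4 → f/1.2 → f/1.1 → f/1.0 — 1 stop larger aperture (brighter).
Shutter speed: 0.4 → 0.3 → 1/4 → 1/5 → 1/6 → 1/8 → 1/10 → 1/13 → 1/15 — 2 2/3 stops faster (darker).
ISO: unchanged.
Net: +1 −2 2/3 = −1 2/3 stops.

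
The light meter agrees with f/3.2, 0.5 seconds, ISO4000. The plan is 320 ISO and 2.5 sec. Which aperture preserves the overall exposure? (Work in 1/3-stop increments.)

f/2

ISO: 4000 → 3200 → 2500 → 2000 → 1600 → 1250 → 1000 → 800 → 640 → 500 → 400 → 320 — 3 2/3 stops dropped (darker).
Shutter speed: 0.5 → 0.6 → 0.8 → 1 → 1.3 → 1.6 → 2 → 2.5 — 2 1/3 stops slower (brighter).
Net change so far: 1 1/3 stops darker. Offset with the aperture: f/3.2 → f/2.8 → f/2.5 → f/2.2 → f/2.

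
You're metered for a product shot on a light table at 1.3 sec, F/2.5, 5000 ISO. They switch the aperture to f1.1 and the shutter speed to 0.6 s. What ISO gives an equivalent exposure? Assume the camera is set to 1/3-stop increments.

Aperture: f/2.5 → f/2.2 → f/2 → f/1.8 → f/1.6 → f/1.4 → f/1.2 → f/1.1 — 2 1/3 stops wider (brighter).
Shutter speed: 1.3 → 1 → 0.8 → 0.6 — 1 stop shorter (darker).
Net change so far: 1 1/3 stops brighter. Offset with the ISO: 5000 → 4000 → 3200 → 2500 → 2000.

ISO 2000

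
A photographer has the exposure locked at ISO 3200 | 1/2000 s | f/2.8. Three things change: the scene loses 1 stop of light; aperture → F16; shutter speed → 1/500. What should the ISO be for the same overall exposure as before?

Scene light: 1 stop darker.
Aperture: f/2.8 → f/4 → f/5.6 → f/8 → f/11 → f/16 — 5 stops stopped down (darker).
Shutter speed: 1/2000 → 1/1000 → 1/500 — 2 stops longer (brighter).
Net so far: 4 stops darker. ISO: 3200 → 6400 → 12800 → 25600 → 51200.

ISO 51200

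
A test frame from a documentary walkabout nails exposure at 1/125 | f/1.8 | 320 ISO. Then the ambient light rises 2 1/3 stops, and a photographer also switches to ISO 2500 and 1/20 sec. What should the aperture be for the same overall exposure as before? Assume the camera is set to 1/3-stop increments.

Scene light: 2 1/3 stops brighter.
ISO: 320 → 400 → 500 → 640 → 800 → 1000 → 1250 → 1600 → 2000 → 2500 — 3 stops raised (brighter).
Shutter speed: 1/125 → 1/100 → 1/80 → 1/60 → 1/50 → 1/40 → 1/30 → 1/25 → 1/20 — 2 2/3 stops slower (brighter).
Net so far: 8 stops brighter. Aperture: f/1.8 → f/2 → f/2.2 → f/2.5 → f/2.8 → f/3.2 → f/3.5 → f/4 → f/4.5 → f/5 → f/5.6 → f/6.3 → f/7.1 → f/8 → f/9 → f/10 → f/11 → f/13 → f/14 → f/16 → f/18 → f/20 → f/22 → f/25 → f/29.

f/29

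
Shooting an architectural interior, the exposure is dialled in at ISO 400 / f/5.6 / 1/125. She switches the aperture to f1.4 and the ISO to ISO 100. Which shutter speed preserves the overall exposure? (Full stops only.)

1/500s

Aperture: f/5.6 → f/4 → f/2.8 → f/2 → f/1.4 — 4 stops opened up (brighter).
ISO: 400 → 200 → 100 — 2 stops lower (darker).
Net change so far: 2 stops brighter. Offset with the shutter speed: 1/125 → 1/250 → 1/500.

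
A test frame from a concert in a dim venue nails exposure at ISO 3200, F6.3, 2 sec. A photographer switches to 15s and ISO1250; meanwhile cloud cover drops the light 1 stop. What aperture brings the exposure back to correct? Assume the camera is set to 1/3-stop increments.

f/8

Scene light: 1 stop darker.
Shutter speed: 2 → 2.5 → 3.2 → 4 → 5 → 6 → 8 → 10 → 13 → 15 — 3 stops slower (brighter).
ISO: 3200 → 2500 → 2000 → 1600 → 1250 — 1 1/3 stops lower (darker).
Net so far: 2/3 stop brighter. Aperture: f/6.3 → f/7.1 → f/8.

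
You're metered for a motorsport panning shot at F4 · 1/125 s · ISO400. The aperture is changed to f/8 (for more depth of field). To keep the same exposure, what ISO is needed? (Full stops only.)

ISO 1600

Aperture: f/4 → f/5.6 → f/8 — 2 stops stopped down (darker).
Need 2 stops brighter from the ISO: 400 → 800 → 1600.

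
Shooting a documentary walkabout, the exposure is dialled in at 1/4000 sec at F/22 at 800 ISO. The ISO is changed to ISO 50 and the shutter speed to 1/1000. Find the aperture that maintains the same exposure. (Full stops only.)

f/11

ISO: 800 → 400 → 200 → 100 → 50 — 4 stops dropped (darker).
Shutter speed: 1/4000 → 1/2000 → 1/1000 — 2 stops slower (brighter).
Net change so far: 2 stops darker. Offset with the aperture: f/22 → f/16 → f/11.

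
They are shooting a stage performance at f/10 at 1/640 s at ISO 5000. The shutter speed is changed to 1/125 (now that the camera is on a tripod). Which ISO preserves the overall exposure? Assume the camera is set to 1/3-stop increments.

ISO 1000

Shutter speed: 1/640 → 1/500 → 1/400 → 1/320 → 1/250 → 1/200 → 1/160 → 1/125 — 2 1/3 stops slower (brighter).
Need 2 1/3 stops darker from the ISO: 5000 → 4000 → 3200 → 2500 → 2000 → 1600 → 1250 → 1000.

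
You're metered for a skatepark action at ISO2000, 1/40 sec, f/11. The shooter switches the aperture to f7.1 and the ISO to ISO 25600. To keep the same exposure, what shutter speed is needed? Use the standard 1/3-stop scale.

Aperture: f/11 → f/10 → f/9 → f/8 → f/7.1 — 1 1/3 stops wider (brighter).
ISO: 2000 → 2500 → 3200 → 4000 → 5000 → 6400 → 8000 → 10000 → 12800 → 16000 → 20000 → 25600 — 3 2/3 stops higher (brighter).
Net change so far: 5 stops brighter. Offset with the shutter speed: 1/40 → 1/50 → 1/60 → 1/80 → 1/100 → 1/125 → 1/160 → 1/200 → 1/250 → 1/320 → 1/400 → 1/500 → 1/640 → 1/800 → 1/1000 → 1/1250.

1/1250s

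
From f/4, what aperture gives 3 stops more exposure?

Aperture: f/4 → f/2.8 → f/2 → f/1.4 — 3 stops opened up (brighter).

f/1.4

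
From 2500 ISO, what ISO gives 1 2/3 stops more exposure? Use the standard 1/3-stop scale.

ISO 8000

ISO: 2500 → 3200 → 4000 → 5000 → 6400 → 8000 — 1 2/3 stops raised (brighter).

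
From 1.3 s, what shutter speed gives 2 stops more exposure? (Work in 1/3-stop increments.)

5 s

Shutter speed: 1.3 → 1.6 → 2 → 2.5 → 3.2 → 4 → 5 — 2 stops longer (brighter).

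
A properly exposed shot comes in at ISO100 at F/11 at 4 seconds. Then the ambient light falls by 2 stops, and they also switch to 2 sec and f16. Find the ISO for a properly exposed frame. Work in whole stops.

Scene light: 2 stops darker.
Shutter speed: 4 → 2 — 1 stop shorter (darker).
Aperture: f/11 → f/16 — 1 stop stopped down (darker).
Net so far: 4 stops darker. ISO: 100 → 200 → 400 → 800 → 1600.

ISO 1600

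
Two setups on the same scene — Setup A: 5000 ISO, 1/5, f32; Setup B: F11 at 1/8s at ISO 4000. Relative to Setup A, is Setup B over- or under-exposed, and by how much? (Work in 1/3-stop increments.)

2 stops brighter

Aperture: f/32 → f/29 → f/25 → f/22 → f/20 → f/18 → f/16 → f/14 → f/13 → f/11 — 3 stops opened up (brighter).
Shutter speed: 1/5 → 1/6 → 1/8 — 2/3 stop faster (darker).
ISO: 5000 → 4000 — 1/3 stop lower (darker).
Net: +3 −2/3 −1/3 = +2 stops.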